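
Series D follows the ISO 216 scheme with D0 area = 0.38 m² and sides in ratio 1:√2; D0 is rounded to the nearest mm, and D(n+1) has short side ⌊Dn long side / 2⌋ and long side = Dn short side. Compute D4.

129 × 183 mm

Let D0's short side be w mm. w · w√2 = 0.38 m² = 380,000 mm², so w ≈ 518.4 mm and w√2 ≈ 733.1 mm → D0 = 518 × 733 mm.
D1: ⌊733/2⌋ × 518 = 366 × 518 mm
D2: ⌊518/2⌋ × 366 = 259 × 366 mm
D3: ⌊366/2⌋ × 259 = 183 × 259 mm
D4: ⌊259/2⌋ × 183 = 129 × 183 mm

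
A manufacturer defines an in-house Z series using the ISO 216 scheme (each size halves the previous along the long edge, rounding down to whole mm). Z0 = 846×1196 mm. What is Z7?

74 × 105 mm

Z1 = 598 × 846 mm (from Z0 by 1 halving).
Z2: ⌊846/2⌋ × 598 = 423 × 598 mm
Z3: ⌊598/2⌋ × 423 = 299 × 423 mm
Z4: ⌊423/2⌋ × 299 = 211 × 299 mm
Z5: ⌊299/2⌋ × 211 = 149 × 211 mm
Z6: ⌊211/2⌋ × 149 = 105 × 149 mm
Z7: ⌊149/2⌋ × 105 = 74 × 105 mm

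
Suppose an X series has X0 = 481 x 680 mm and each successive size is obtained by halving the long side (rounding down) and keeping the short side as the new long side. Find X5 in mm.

X1: ⌊680/2⌋ × 481 = 340 × 481 mm
X2: ⌊481/2⌋ × 340 = 240 × 340 mm
X3: ⌊340/2⌋ × 240 = 170 × 240 mm
X4: ⌊240/2⌋ × 170 = 120 × 170 mm
X5: ⌊170/2⌋ × 120 = 85 × 120 mm

85 × 120 mm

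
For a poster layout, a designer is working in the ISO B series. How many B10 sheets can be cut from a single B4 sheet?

B4 = 250 × 353 mm; B10 = 31 × 44 mm.
Each halving step doubles the count; 6 steps from B4 to B10.
2^6 = 64.

64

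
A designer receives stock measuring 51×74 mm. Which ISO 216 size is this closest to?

A8 (52 × 74 mm)

Aspect ratio 74/51 ≈ 1.451 (ISO target is √2 ≈ 1.414).
In the A-series (A0 area = 1 m²): A8 = 52 × 74 mm.
Off by 1 mm total — nearest standard size.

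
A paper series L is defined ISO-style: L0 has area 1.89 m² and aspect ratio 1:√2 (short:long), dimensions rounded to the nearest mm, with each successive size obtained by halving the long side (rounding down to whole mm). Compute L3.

408 × 578 mm

Let L0's short side be w mm. w · w√2 = 1.89 m² = 1,890,000 mm², so w ≈ 1156.0 mm and w√2 ≈ 1634.9 mm → L0 = 1156 × 1635 mm.
L1: ⌊1635/2⌋ × 1156 = 817 × 1156 mm
L2: ⌊1156/2⌋ × 817 = 578 × 817 mm
L3: ⌊817/2⌋ × 578 = 408 × 578 mm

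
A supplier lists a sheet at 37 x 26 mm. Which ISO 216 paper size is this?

Aspect ratio 37/26 ≈ 1.423 — close to the ISO √2 ≈ 1.414.
In the A-series (A0 area = 1 m²): A10 = 26 × 37 mm.

A10 (26 × 37 mm)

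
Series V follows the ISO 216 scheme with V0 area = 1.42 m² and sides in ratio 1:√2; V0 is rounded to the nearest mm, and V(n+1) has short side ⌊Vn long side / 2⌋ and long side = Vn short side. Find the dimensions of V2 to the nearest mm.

Let V0's short side be w mm. w · w√2 = 1.42 m² = 1,420,000 mm², so w ≈ 1002.0 mm and w√2 ≈ 1417.1 mm → V0 = 1002 × 1417 mm.
V1: ⌊1417/2⌋ × 1002 = 708 × 1002 mm
V2: ⌊1002/2⌋ × 708 = 501 × 708 mm

501 × 708 mm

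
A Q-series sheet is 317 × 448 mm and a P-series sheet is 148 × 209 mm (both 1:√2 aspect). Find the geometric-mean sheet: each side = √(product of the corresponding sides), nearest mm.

217 × 306 mm

Short side: √(317 · 148) = √46916 ≈ 216.6 → 217 mm
Long side: √(448 · 209) = √93632 ≈ 306.0 → 306 mm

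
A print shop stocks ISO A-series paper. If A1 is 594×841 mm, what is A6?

A2: ⌊841/2⌋ × 594 = 420 × 594 mm
A3: ⌊594/2⌋ × 420 = 297 × 420 mm
A4: ⌊420/2⌋ × 297 = 210 × 297 mm
A5: ⌊297/2⌋ × 210 = 148 × 210 mm
A6: ⌊210/2⌋ × 148 = 105 × 148 mm

105 × 148 mm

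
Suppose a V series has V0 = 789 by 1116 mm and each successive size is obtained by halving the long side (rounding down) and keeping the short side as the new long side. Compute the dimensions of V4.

V1 = 558 × 789 mm (from V0 by 1 halving).
V2: ⌊789/2⌋ × 558 = 394 × 558 mm
V3: ⌊558/2⌋ × 394 = 279 × 394 mm
V4: ⌊394/2⌋ × 279 = 197 × 279 mm

197 × 279 mm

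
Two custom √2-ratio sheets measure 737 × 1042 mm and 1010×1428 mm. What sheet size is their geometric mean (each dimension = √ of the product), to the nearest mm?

Short side: √(737 · 1010) = √744370 ≈ 862.8 → 863 mm
Long side: √(1042 · 1428) = √1487976 ≈ 1219.8 → 1220 mm

863 × 1220 mm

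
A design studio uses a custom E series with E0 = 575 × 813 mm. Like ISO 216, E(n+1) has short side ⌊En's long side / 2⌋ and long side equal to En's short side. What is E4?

E1: ⌊813/2⌋ × 575 = 406 × 575 mm
E2: ⌊575/2⌋ × 406 = 287 × 406 mm
E3: ⌊406/2⌋ × 287 = 203 × 287 mm
E4: ⌊287/2⌋ × 203 = 143 × 203 mm

143 × 203 mm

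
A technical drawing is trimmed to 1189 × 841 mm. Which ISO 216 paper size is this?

A0 (841 × 1189 mm)

Aspect ratio 1189/841 ≈ 1.414 — close to the ISO √2 ≈ 1.414.
In the A-series (A0 area = 1 m²): A0 = 841 × 1189 mm.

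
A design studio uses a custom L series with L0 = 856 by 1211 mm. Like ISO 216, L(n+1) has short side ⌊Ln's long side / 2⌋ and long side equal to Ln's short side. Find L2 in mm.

428 × 605 mm

L1: ⌊1211/2⌋ × 856 = 605 × 856 mm
L2: ⌊856/2⌋ × 605 = 428 × 605 mm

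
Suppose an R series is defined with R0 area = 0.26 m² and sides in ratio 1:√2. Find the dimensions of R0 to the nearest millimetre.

429 × 606 mm

Let the short side be w mm. Then w · w√2 = 0.26 m² = 260,000 mm².
w² = 260,000/√2, so w ≈ 428.8 mm; long side = w√2 ≈ 606.4 mm.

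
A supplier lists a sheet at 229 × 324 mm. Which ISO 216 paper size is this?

C4 (229 × 324 mm)

Aspect ratio 324/229 ≈ 1.415 — close to the ISO √2 ≈ 1.414.
In the C-series (envelope sizes, between A and B): C4 = 229 × 324 mm.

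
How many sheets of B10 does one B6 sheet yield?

16

B6 = 125 × 176 mm; B10 = 31 × 44 mm.
Each halving step doubles the count; 4 steps from B6 to B10.
2^4 = 16.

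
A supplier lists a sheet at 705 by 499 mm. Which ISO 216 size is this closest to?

B2 (500 × 707 mm)

Aspect ratio 705/499 ≈ 1.413 — close to the ISO √2 ≈ 1.414.
In the B-series (B0 = 1000 × 1414 mm): B2 = 500 × 707 mm.
Off by 3 mm total — nearest standard size.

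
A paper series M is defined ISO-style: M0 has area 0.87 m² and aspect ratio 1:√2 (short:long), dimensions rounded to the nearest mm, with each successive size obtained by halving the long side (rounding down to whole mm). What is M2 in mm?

Let M0's short side be w mm. w · w√2 = 0.87 m² = 870,000 mm², so w ≈ 784.3 mm and w√2 ≈ 1109.2 mm → M0 = 784 × 1109 mm.
M1: ⌊1109/2⌋ × 784 = 554 × 784 mm
M2: ⌊784/2⌋ × 554 = 392 × 554 mm

392 × 554 mm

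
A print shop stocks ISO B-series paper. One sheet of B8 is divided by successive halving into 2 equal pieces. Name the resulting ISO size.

2 = 2^1, so 1 halving step.
B8 → B9 → … → B9 after 1 step.

B9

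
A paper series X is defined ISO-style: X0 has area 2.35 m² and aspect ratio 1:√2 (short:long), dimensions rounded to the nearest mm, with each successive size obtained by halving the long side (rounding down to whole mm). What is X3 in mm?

Let X0's short side be w mm. w · w√2 = 2.35 m² = 2,350,000 mm², so w ≈ 1289.1 mm and w√2 ≈ 1823.0 mm → X0 = 1289 × 1823 mm.
X1: ⌊1823/2⌋ × 1289 = 911 × 1289 mm
X2: ⌊1289/2⌋ × 911 = 644 × 911 mm
X3: ⌊911/2⌋ × 644 = 455 × 644 mm

455 × 644 mm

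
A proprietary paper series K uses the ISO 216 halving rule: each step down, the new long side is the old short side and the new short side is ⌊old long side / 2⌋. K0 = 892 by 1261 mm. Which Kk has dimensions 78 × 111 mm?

K0: 892 × 1261 mm
K1: 630 × 892 mm
K2: 446 × 630 mm
K3: 315 × 446 mm
K4: 223 × 315 mm
K5: 157 × 223 mm
K6: 111 × 157 mm
K7: 78 × 111 mm
K8: 55 × 78 mm
→ matches K7.

K7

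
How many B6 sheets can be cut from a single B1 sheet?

32

B1 = 707 × 1000 mm; B6 = 125 × 176 mm.
Each halving step doubles the count; 5 steps from B1 to B6.
2^5 = 32.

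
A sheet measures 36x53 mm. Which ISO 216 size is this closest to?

A9 (37 × 52 mm)

Aspect ratio 53/36 ≈ 1.472 (ISO target is √2 ≈ 1.414).
In the A-series (A0 area = 1 m²): A9 = 37 × 52 mm.
Off by 2 mm total — nearest standard size.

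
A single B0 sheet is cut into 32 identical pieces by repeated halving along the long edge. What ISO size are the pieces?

32 = 2^5, so 5 halving steps.
B0 → B1 → … → B5 after 5 steps.

B5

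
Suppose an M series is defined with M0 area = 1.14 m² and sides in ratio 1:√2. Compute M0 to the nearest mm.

Let the short side be w mm. Then w · w√2 = 1.14 m² = 1,140,000 mm².
w² = 1,140,000/√2, so w ≈ 897.8 mm; long side = w√2 ≈ 1269.7 mm.

898 × 1270 mm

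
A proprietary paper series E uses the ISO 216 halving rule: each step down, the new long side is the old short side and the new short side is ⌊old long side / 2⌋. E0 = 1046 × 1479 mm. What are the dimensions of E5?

E1: ⌊1479/2⌋ × 1046 = 739 × 1046 mm
E2: ⌊1046/2⌋ × 739 = 523 × 739 mm
E3: ⌊739/2⌋ × 523 = 369 × 523 mm
E4: ⌊523/2⌋ × 369 = 261 × 369 mm
E5: ⌊369/2⌋ × 261 = 184 × 261 mm

184 × 261 mm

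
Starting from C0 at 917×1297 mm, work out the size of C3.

C1: ⌊1297/2⌋ × 917 = 648 × 917 mm
C2: ⌊917/2⌋ × 648 = 458 × 648 mm
C3: ⌊648/2⌋ × 458 = 324 × 458 mm

324 × 458 mm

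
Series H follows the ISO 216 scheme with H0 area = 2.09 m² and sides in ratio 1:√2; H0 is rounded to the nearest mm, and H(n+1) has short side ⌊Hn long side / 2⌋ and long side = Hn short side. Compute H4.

Let H0's short side be w mm. w · w√2 = 2.09 m² = 2,090,000 mm², so w ≈ 1215.7 mm and w√2 ≈ 1719.2 mm → H0 = 1216 × 1719 mm.
H1: ⌊1719/2⌋ × 1216 = 859 × 1216 mm
H2: ⌊1216/2⌋ × 859 = 608 × 859 mm
H3: ⌊859/2⌋ × 608 = 429 × 608 mm
H4: ⌊608/2⌋ × 429 = 304 × 429 mm

304 × 429 mm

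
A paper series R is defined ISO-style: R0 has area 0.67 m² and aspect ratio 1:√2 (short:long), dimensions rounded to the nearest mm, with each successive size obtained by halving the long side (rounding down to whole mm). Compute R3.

Let R0's short side be w mm. w · w√2 = 0.67 m² = 670,000 mm², so w ≈ 688.3 mm and w√2 ≈ 973.4 mm → R0 = 688 × 973 mm.
R1: ⌊973/2⌋ × 688 = 486 × 688 mm
R2: ⌊688/2⌋ × 486 = 344 × 486 mm
R3: ⌊486/2⌋ × 344 = 243 × 344 mm

243 × 344 mm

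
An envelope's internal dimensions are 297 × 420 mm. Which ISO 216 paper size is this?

A3 (297 × 420 mm)

Aspect ratio 420/297 ≈ 1.414 — close to the ISO √2 ≈ 1.414.
In the A-series (A0 area = 1 m²): A3 = 297 × 420 mm.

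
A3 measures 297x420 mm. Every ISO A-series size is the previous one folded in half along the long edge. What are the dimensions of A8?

52 × 74 mm

A4: ⌊420/2⌋ × 297 = 210 × 297 mm
A5: ⌊297/2⌋ × 210 = 148 × 210 mm
A6: ⌊210/2⌋ × 148 = 105 × 148 mm
A7: ⌊148/2⌋ × 105 = 74 × 105 mm
A8: ⌊105/2⌋ × 74 = 52 × 74 mm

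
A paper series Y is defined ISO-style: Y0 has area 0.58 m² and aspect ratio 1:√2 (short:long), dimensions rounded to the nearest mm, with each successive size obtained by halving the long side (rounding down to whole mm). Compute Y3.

226 × 320 mm

Let Y0's short side be w mm. w · w√2 = 0.58 m² = 580,000 mm², so w ≈ 640.4 mm and w√2 ≈ 905.7 mm → Y0 = 640 × 906 mm.
Y1: ⌊906/2⌋ × 640 = 453 × 640 mm
Y2: ⌊640/2⌋ × 453 = 320 × 453 mm
Y3: ⌊453/2⌋ × 320 = 226 × 320 mm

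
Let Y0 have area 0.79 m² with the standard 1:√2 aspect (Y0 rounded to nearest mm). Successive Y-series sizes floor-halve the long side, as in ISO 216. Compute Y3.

Let Y0's short side be w mm. w · w√2 = 0.79 m² = 790,000 mm², so w ≈ 747.4 mm and w√2 ≈ 1057.0 mm → Y0 = 747 × 1057 mm.
Y1: ⌊1057/2⌋ × 747 = 528 × 747 mm
Y2: ⌊747/2⌋ × 528 = 373 × 528 mm
Y3: ⌊528/2⌋ × 373 = 264 × 373 mm

264 × 373 mm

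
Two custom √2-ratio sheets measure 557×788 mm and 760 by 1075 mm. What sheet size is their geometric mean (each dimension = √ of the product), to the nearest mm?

Short side: √(557 · 760) = √423320 ≈ 650.6 → 651 mm
Long side: √(788 · 1075) = √847100 ≈ 920.4 → 920 mm

651 × 920 mm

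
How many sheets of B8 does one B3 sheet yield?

32

Each ISO step halves the sheet: 1 × B3 → 2 × B4 → 4 × B5 → 8 × B6 → …
From B3 to B8 is 5 halving steps: 2^5 = 32.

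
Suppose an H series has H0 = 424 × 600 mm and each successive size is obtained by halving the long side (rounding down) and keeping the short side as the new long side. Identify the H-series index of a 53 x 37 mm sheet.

H0: 424 × 600 mm
H1: 300 × 424 mm
H2: 212 × 300 mm
H3: 150 × 212 mm
H4: 106 × 150 mm
H5: 75 × 106 mm
H6: 53 × 75 mm
H7: 37 × 53 mm
H8: 26 × 37 mm
→ matches H7.

H7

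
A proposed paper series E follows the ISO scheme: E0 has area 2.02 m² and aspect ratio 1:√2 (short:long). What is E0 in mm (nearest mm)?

Let the short side be w mm. Then w · w√2 = 2.02 m² = 2,020,000 mm².
w² = 2,020,000/√2, so w ≈ 1195.1 mm; long side = w√2 ≈ 1690.2 mm.

1195 × 1690 mm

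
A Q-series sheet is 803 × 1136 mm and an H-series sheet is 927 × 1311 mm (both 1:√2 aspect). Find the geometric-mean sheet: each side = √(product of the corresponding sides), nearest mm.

863 × 1220 mm

Short side: √(803 · 927) = √744381 ≈ 862.8 → 863 mm
Long side: √(1136 · 1311) = √1489296 ≈ 1220.4 → 1220 mm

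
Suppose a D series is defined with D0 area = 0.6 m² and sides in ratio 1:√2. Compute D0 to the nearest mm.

Let the short side be w mm. Then w · w√2 = 0.6 m² = 600,000 mm².
w² = 600,000/√2, so w ≈ 651.4 mm; long side = w√2 ≈ 921.2 mm.

651 × 921 mm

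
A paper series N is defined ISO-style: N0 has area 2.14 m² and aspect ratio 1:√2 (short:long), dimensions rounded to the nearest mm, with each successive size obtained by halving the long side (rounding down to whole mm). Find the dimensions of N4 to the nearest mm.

307 × 435 mm

Let N0's short side be w mm. w · w√2 = 2.14 m² = 2,140,000 mm², so w ≈ 1230.1 mm and w√2 ≈ 1739.7 mm → N0 = 1230 × 1740 mm.
N1: ⌊1740/2⌋ × 1230 = 870 × 1230 mm
N2: ⌊1230/2⌋ × 870 = 615 × 870 mm
N3: ⌊870/2⌋ × 615 = 435 × 615 mm
N4: ⌊615/2⌋ × 435 = 307 × 435 mm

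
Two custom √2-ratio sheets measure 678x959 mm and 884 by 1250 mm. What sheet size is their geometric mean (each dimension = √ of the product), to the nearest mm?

774 × 1095 mm

Short side: √(678 · 884) = √599352 ≈ 774.2 → 774 mm
Long side: √(959 · 1250) = √1198750 ≈ 1094.9 → 1095 mm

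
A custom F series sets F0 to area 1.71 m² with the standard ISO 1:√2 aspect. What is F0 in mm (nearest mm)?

Let the short side be w mm. Then w · w√2 = 1.71 m² = 1,710,000 mm².
w² = 1,710,000/√2, so w ≈ 1099.6 mm; long side = w√2 ≈ 1555.1 mm.

1100 × 1555 mm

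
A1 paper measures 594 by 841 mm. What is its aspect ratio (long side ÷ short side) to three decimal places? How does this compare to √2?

841 / 594 = 1.416
ISO 216 targets √2 ≈ 1.414; the +0.002 deviation is from mm rounding.

1.416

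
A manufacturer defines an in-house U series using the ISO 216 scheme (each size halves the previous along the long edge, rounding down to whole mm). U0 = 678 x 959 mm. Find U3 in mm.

U1: ⌊959/2⌋ × 678 = 479 × 678 mm
U2: ⌊678/2⌋ × 479 = 339 × 479 mm
U3: ⌊479/2⌋ × 339 = 239 × 339 mm

239 × 339 mm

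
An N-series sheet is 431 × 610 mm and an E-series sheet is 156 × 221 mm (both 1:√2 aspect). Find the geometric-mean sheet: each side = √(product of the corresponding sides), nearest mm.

Short side: √(431 · 156) = √67236 ≈ 259.3 → 259 mm
Long side: √(610 · 221) = √134810 ≈ 367.2 → 367 mm

259 × 367 mm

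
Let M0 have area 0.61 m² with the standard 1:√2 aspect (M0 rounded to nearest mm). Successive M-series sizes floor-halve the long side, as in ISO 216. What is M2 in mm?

328 × 464 mm

Let M0's short side be w mm. w · w√2 = 0.61 m² = 610,000 mm², so w ≈ 656.8 mm and w√2 ≈ 928.8 mm → M0 = 657 × 929 mm.
M1: ⌊929/2⌋ × 657 = 464 × 657 mm
M2: ⌊657/2⌋ × 464 = 328 × 464 mm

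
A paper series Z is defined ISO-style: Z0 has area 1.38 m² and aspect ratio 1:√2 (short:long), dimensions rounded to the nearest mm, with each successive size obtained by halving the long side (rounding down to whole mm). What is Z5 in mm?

Let Z0's short side be w mm. w · w√2 = 1.38 m² = 1,380,000 mm², so w ≈ 987.8 mm and w√2 ≈ 1397.0 mm → Z0 = 988 × 1397 mm.
Z1: ⌊1397/2⌋ × 988 = 698 × 988 mm
Z2: ⌊988/2⌋ × 698 = 494 × 698 mm
Z3: ⌊698/2⌋ × 494 = 349 × 494 mm
Z4: ⌊494/2⌋ × 349 = 247 × 349 mm
Z5: ⌊349/2⌋ × 247 = 174 × 247 mm

174 × 247 mm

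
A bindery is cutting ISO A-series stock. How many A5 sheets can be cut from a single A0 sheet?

Each ISO step halves the sheet: 1 × A0 → 2 × A1 → 4 × A2 → 8 × A3 → …
From A0 to A5 is 5 halving steps: 2^5 = 32.

32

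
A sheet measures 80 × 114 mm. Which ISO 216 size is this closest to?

C7 (81 × 114 mm)

Aspect ratio 114/80 ≈ 1.425 — close to the ISO √2 ≈ 1.414.
In the C-series (envelope sizes, between A and B): C7 = 81 × 114 mm.
Off by 1 mm total — nearest standard size.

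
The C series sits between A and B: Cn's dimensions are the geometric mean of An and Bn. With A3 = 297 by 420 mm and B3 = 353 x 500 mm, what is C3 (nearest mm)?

324 × 458 mm

Short side: √(297 · 353) = √104841 ≈ 323.8 → 324 mm
Long side: √(420 · 500) = √210000 ≈ 458.3 → 458 mm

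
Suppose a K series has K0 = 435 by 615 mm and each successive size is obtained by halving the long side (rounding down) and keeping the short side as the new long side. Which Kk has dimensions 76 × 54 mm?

K6

K0: 435 × 615 mm
K1: 307 × 435 mm
K2: 217 × 307 mm
K3: 153 × 217 mm
K4: 108 × 153 mm
K5: 76 × 108 mm
K6: 54 × 76 mm
K7: 38 × 54 mm
→ matches K6.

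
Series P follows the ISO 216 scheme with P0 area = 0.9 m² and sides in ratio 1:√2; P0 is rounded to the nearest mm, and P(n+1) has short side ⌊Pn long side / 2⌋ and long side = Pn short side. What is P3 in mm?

282 × 399 mm

Let P0's short side be w mm. w · w√2 = 0.9 m² = 900,000 mm², so w ≈ 797.7 mm and w√2 ≈ 1128.2 mm → P0 = 798 × 1128 mm.
P1: ⌊1128/2⌋ × 798 = 564 × 798 mm
P2: ⌊798/2⌋ × 564 = 399 × 564 mm
P3: ⌊564/2⌋ × 399 = 282 × 399 mm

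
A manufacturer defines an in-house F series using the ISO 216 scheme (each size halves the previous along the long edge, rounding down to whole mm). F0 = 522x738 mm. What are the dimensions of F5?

92 × 130 mm

F1: ⌊738/2⌋ × 522 = 369 × 522 mm
F2: ⌊522/2⌋ × 369 = 261 × 369 mm
F3: ⌊369/2⌋ × 261 = 184 × 261 mm
F4: ⌊261/2⌋ × 184 = 130 × 184 mm
F5: ⌊184/2⌋ × 130 = 92 × 130 mm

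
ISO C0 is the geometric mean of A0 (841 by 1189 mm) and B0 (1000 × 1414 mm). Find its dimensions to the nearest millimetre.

Short: √(841 · 1000) = √841000 ≈ 917.1 mm.
Long: √(1189 · 1414) = √1681246 ≈ 1296.6 mm.

917 × 1297 mm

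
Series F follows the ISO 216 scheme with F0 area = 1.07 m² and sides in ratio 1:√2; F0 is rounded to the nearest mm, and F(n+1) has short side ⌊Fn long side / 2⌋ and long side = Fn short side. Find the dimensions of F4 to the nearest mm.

217 × 307 mm

Let F0's short side be w mm. w · w√2 = 1.07 m² = 1,070,000 mm², so w ≈ 869.8 mm and w√2 ≈ 1230.1 mm → F0 = 870 × 1230 mm.
F1: ⌊1230/2⌋ × 870 = 615 × 870 mm
F2: ⌊870/2⌋ × 615 = 435 × 615 mm
F3: ⌊615/2⌋ × 435 = 307 × 435 mm
F4: ⌊435/2⌋ × 307 = 217 × 307 mm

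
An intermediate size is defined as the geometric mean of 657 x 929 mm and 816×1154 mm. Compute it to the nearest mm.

Short side: √(657 · 816) = √536112 ≈ 732.2 → 732 mm
Long side: √(929 · 1154) = √1072066 ≈ 1035.4 → 1035 mm

732 × 1035 mm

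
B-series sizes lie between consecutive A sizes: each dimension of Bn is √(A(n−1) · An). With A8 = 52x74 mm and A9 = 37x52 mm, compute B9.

Short side: √(52 · 37) = √1924 ≈ 43.9 → 44 mm
Long side: √(74 · 52) = √3848 ≈ 62.0 → 62 mm

44 × 62 mm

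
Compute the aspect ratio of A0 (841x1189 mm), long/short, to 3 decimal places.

1189 / 841 = 1.414
Matches √2 ≈ 1.414 — the ISO 216 defining ratio.

1.414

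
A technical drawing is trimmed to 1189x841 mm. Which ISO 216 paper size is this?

Aspect ratio 1189/841 ≈ 1.414 — close to the ISO √2 ≈ 1.414.
In the A-series (A0 area = 1 m²): A0 = 841 × 1189 mm.

A0 (841 × 1189 mm)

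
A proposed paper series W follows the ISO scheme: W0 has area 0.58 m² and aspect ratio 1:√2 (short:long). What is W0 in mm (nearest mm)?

Let the short side be w mm. Then w · w√2 = 0.58 m² = 580,000 mm².
w² = 580,000/√2, so w ≈ 640.4 mm; long side = w√2 ≈ 905.7 mm.

640 × 906 mm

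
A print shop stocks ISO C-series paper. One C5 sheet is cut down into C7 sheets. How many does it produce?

Each ISO step halves the sheet: 1 × C5 → 2 × C6 → 4 × C7
From C5 to C7 is 2 halving steps: 2^2 = 4.

4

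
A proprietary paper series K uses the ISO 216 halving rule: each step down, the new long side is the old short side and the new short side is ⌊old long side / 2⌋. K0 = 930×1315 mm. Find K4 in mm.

K1 = 657 × 930 mm (from K0 by 1 halving).
K2: ⌊930/2⌋ × 657 = 465 × 657 mm
K3: ⌊657/2⌋ × 465 = 328 × 465 mm
K4: ⌊465/2⌋ × 328 = 232 × 328 mm

232 × 328 mm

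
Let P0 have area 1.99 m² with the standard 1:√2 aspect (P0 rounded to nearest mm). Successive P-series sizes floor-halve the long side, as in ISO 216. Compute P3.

419 × 593 mm

Let P0's short side be w mm. w · w√2 = 1.99 m² = 1,990,000 mm², so w ≈ 1186.2 mm and w√2 ≈ 1677.6 mm → P0 = 1186 × 1678 mm.
P1: ⌊1678/2⌋ × 1186 = 839 × 1186 mm
P2: ⌊1186/2⌋ × 839 = 593 × 839 mm
P3: ⌊839/2⌋ × 593 = 419 × 593 mm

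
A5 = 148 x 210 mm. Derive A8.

52 × 74 mm

A6: ⌊210/2⌋ × 148 = 105 × 148 mm
A7: ⌊148/2⌋ × 105 = 74 × 105 mm
A8: ⌊105/2⌋ × 74 = 52 × 74 mm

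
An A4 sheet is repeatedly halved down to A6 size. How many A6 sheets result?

4

Each ISO step halves the sheet: 1 × A4 → 2 × A5 → 4 × A6
From A4 to A6 is 2 halving steps: 2^2 = 4.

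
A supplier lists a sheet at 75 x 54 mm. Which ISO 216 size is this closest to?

A8 (52 × 74 mm)

Aspect ratio 75/54 ≈ 1.389 (ISO target is √2 ≈ 1.414).
In the A-series (A0 area = 1 m²): A8 = 52 × 74 mm.
Off by 3 mm total — nearest standard size.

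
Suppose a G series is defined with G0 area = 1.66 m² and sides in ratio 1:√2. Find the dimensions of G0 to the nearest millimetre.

Let the short side be w mm. Then w · w√2 = 1.66 m² = 1,660,000 mm².
w² = 1,660,000/√2, so w ≈ 1083.4 mm; long side = w√2 ≈ 1532.2 mm.

1083 × 1532 mm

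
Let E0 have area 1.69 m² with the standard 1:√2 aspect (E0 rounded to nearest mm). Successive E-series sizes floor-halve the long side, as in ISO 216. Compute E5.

193 × 273 mm

Let E0's short side be w mm. w · w√2 = 1.69 m² = 1,690,000 mm², so w ≈ 1093.2 mm and w√2 ≈ 1546.0 mm → E0 = 1093 × 1546 mm.
E1: ⌊1546/2⌋ × 1093 = 773 × 1093 mm
E2: ⌊1093/2⌋ × 773 = 546 × 773 mm
E3: ⌊773/2⌋ × 546 = 386 × 546 mm
E4: ⌊546/2⌋ × 386 = 273 × 386 mm
E5: ⌊386/2⌋ × 273 = 193 × 273 mm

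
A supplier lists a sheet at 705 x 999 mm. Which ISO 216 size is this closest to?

B1 (707 × 1000 mm)

Aspect ratio 999/705 ≈ 1.417 — close to the ISO √2 ≈ 1.414.
In the B-series (B0 = 1000 × 1414 mm): B1 = 707 × 1000 mm.
Off by 3 mm total — nearest standard size.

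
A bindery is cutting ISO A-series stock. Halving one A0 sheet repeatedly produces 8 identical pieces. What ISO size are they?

A3

8 = 2^3, so 3 halving steps.
A0 → A1 → … → A3 after 3 steps.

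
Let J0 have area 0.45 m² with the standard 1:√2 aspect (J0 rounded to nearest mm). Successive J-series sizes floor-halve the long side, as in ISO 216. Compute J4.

141 × 199 mm

Let J0's short side be w mm. w · w√2 = 0.45 m² = 450,000 mm², so w ≈ 564.1 mm and w√2 ≈ 797.7 mm → J0 = 564 × 798 mm.
J1: ⌊798/2⌋ × 564 = 399 × 564 mm
J2: ⌊564/2⌋ × 399 = 282 × 399 mm
J3: ⌊399/2⌋ × 282 = 199 × 282 mm
J4: ⌊282/2⌋ × 199 = 141 × 199 mm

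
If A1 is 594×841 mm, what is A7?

A2: ⌊841/2⌋ × 594 = 420 × 594 mm
A3: ⌊594/2⌋ × 420 = 297 × 420 mm
A4: ⌊420/2⌋ × 297 = 210 × 297 mm
A5: ⌊297/2⌋ × 210 = 148 × 210 mm
A6: ⌊210/2⌋ × 148 = 105 × 148 mm
A7: ⌊148/2⌋ × 105 = 74 × 105 mm

74 × 105 mm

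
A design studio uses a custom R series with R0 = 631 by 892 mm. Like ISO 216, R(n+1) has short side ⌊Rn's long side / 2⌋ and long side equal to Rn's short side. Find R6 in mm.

78 × 111 mm

R1 = 446 × 631 mm (from R0 by 1 halving).
R2: ⌊631/2⌋ × 446 = 315 × 446 mm
R3: ⌊446/2⌋ × 315 = 223 × 315 mm
R4: ⌊315/2⌋ × 223 = 157 × 223 mm
R5: ⌊223/2⌋ × 157 = 111 × 157 mm
R6: ⌊157/2⌋ × 111 = 78 × 111 mm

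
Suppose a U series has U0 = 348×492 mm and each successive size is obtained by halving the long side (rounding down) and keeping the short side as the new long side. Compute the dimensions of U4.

87 × 123 mm

U1: ⌊492/2⌋ × 348 = 246 × 348 mm
U2: ⌊348/2⌋ × 246 = 174 × 246 mm
U3: ⌊246/2⌋ × 174 = 123 × 174 mm
U4: ⌊174/2⌋ × 123 = 87 × 123 mm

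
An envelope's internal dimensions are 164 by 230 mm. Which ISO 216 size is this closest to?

C5 (162 × 229 mm)

Aspect ratio 230/164 ≈ 1.402 — close to the ISO √2 ≈ 1.414.
In the C-series (envelope sizes, between A and B): C5 = 162 × 229 mm.
Off by 3 mm total — nearest standard size.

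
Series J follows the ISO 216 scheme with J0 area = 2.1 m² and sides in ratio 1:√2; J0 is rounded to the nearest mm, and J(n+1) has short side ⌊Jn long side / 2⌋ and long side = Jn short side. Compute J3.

430 × 609 mm

Let J0's short side be w mm. w · w√2 = 2.1 m² = 2,100,000 mm², so w ≈ 1218.6 mm and w√2 ≈ 1723.3 mm → J0 = 1219 × 1723 mm.
J1: ⌊1723/2⌋ × 1219 = 861 × 1219 mm
J2: ⌊1219/2⌋ × 861 = 609 × 861 mm
J3: ⌊861/2⌋ × 609 = 430 × 609 mm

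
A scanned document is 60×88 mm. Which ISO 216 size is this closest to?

Aspect ratio 88/60 ≈ 1.467 (ISO target is √2 ≈ 1.414).
In the B-series (B0 = 1000 × 1414 mm): B8 = 62 × 88 mm.
Off by 2 mm total — nearest standard size.

B8 (62 × 88 mm)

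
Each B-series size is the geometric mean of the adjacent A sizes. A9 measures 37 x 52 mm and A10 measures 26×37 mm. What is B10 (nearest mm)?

31 × 44 mm

Short side: √(37 · 26) = √962 ≈ 31.0 → 31 mm
Long side: √(52 · 37) = √1924 ≈ 43.9 → 44 mm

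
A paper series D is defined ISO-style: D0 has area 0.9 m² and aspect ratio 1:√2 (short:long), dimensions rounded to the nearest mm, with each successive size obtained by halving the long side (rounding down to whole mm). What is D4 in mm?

Let D0's short side be w mm. w · w√2 = 0.9 m² = 900,000 mm², so w ≈ 797.7 mm and w√2 ≈ 1128.2 mm → D0 = 798 × 1128 mm.
D1: ⌊1128/2⌋ × 798 = 564 × 798 mm
D2: ⌊798/2⌋ × 564 = 399 × 564 mm
D3: ⌊564/2⌋ × 399 = 282 × 399 mm
D4: ⌊399/2⌋ × 282 = 199 × 282 mm

199 × 282 mm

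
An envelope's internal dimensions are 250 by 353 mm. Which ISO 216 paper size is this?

Aspect ratio 353/250 ≈ 1.412 — close to the ISO √2 ≈ 1.414.
In the B-series (B0 = 1000 × 1414 mm): B4 = 250 × 353 mm.

B4 (250 × 353 mm)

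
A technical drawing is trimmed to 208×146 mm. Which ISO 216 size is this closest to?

Aspect ratio 208/146 ≈ 1.425 — close to the ISO √2 ≈ 1.414.
In the A-series (A0 area = 1 m²): A5 = 148 × 210 mm.
Off by 4 mm total — nearest standard size.

A5 (148 × 210 mm)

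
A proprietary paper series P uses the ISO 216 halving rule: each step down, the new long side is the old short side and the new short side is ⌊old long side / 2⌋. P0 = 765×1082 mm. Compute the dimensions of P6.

P1 = 541 × 765 mm (from P0 by 1 halving).
P2: ⌊765/2⌋ × 541 = 382 × 541 mm
P3: ⌊541/2⌋ × 382 = 270 × 382 mm
P4: ⌊382/2⌋ × 270 = 191 × 270 mm
P5: ⌊270/2⌋ × 191 = 135 × 191 mm
P6: ⌊191/2⌋ × 135 = 95 × 135 mm

95 × 135 mm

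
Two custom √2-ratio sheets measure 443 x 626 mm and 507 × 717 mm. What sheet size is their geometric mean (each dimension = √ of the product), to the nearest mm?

Short side: √(443 · 507) = √224601 ≈ 473.9 → 474 mm
Long side: √(626 · 717) = √448842 ≈ 670.0 → 670 mm

474 × 670 mm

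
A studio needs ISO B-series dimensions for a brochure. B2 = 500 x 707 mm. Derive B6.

B3: ⌊707/2⌋ × 500 = 353 × 500 mm
B4: ⌊500/2⌋ × 353 = 250 × 353 mm
B5: ⌊353/2⌋ × 250 = 176 × 250 mm
B6: ⌊250/2⌋ × 176 = 125 × 176 mm

125 × 176 mm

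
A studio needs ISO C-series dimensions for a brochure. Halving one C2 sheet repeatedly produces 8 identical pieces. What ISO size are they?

C5

8 = 2^3, so 3 halving steps.
C2 → C3 → … → C5 after 3 steps.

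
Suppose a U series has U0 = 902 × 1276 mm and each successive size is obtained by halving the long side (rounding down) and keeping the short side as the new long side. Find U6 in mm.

112 × 159 mm

U1 = 638 × 902 mm (from U0 by 1 halving).
U2: ⌊902/2⌋ × 638 = 451 × 638 mm
U3: ⌊638/2⌋ × 451 = 319 × 451 mm
U4: ⌊451/2⌋ × 319 = 225 × 319 mm
U5: ⌊319/2⌋ × 225 = 159 × 225 mm
U6: ⌊225/2⌋ × 159 = 112 × 159 mm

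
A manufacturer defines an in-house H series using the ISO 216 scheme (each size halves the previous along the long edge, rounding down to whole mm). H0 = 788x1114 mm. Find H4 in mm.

H1: ⌊1114/2⌋ × 788 = 557 × 788 mm
H2: ⌊788/2⌋ × 557 = 394 × 557 mm
H3: ⌊557/2⌋ × 394 = 278 × 394 mm
H4: ⌊394/2⌋ × 278 = 197 × 278 mm

197 × 278 mm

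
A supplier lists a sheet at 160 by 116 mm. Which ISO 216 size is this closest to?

Aspect ratio 160/116 ≈ 1.379 (ISO target is √2 ≈ 1.414).
In the C-series (envelope sizes, between A and B): C6 = 114 × 162 mm.
Off by 4 mm total — nearest standard size.

C6 (114 × 162 mm)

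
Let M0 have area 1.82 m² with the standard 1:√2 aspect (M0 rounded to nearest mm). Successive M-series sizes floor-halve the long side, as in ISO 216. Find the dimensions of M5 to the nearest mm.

Let M0's short side be w mm. w · w√2 = 1.82 m² = 1,820,000 mm², so w ≈ 1134.4 mm and w√2 ≈ 1604.3 mm → M0 = 1134 × 1604 mm.
M1: ⌊1604/2⌋ × 1134 = 802 × 1134 mm
M2: ⌊1134/2⌋ × 802 = 567 × 802 mm
M3: ⌊802/2⌋ × 567 = 401 × 567 mm
M4: ⌊567/2⌋ × 401 = 283 × 401 mm
M5: ⌊401/2⌋ × 283 = 200 × 283 mm

200 × 283 mm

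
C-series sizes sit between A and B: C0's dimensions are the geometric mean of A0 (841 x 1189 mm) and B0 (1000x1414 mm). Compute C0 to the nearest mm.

917 × 1297 mm

Short: √(841 · 1000) = √841000 ≈ 917.1 mm.
Long: √(1189 · 1414) = √1681246 ≈ 1296.6 mm.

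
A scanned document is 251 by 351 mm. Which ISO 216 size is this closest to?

B4 (250 × 353 mm)

Aspect ratio 351/251 ≈ 1.398 (ISO target is √2 ≈ 1.414).
In the B-series (B0 = 1000 × 1414 mm): B4 = 250 × 353 mm.
Off by 3 mm total — nearest standard size.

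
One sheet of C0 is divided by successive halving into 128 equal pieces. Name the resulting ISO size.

128 = 2^7, so 7 halving steps.
C0 → C1 → … → C7 after 7 steps.

C7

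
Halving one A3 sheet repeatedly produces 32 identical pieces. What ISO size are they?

32 = 2^5, so 5 halving steps.
A3 → A4 → … → A8 after 5 steps.

A8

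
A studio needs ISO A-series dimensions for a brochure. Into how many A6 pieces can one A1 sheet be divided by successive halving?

Each ISO step halves the sheet: 1 × A1 → 2 × A2 → 4 × A3 → 8 × A4 → …
From A1 to A6 is 5 halving steps: 2^5 = 32.

32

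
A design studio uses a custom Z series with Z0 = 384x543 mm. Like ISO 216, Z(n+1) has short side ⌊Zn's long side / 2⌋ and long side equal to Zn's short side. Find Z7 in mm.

Z1 = 271 × 384 mm (from Z0 by 1 halving).
Z2: ⌊384/2⌋ × 271 = 192 × 271 mm
Z3: ⌊271/2⌋ × 192 = 135 × 192 mm
Z4: ⌊192/2⌋ × 135 = 96 × 135 mm
Z5: ⌊135/2⌋ × 96 = 67 × 96 mm
Z6: ⌊96/2⌋ × 67 = 48 × 67 mm
Z7: ⌊67/2⌋ × 48 = 33 × 48 mm

33 × 48 mm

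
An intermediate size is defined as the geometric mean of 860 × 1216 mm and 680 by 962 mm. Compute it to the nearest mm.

765 × 1082 mm

Short side: √(860 · 680) = √584800 ≈ 764.7 → 765 mm
Long side: √(1216 · 962) = √1169792 ≈ 1081.6 → 1082 mm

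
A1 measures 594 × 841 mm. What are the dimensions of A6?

A2: ⌊841/2⌋ × 594 = 420 × 594 mm
A3: ⌊594/2⌋ × 420 = 297 × 420 mm
A4: ⌊420/2⌋ × 297 = 210 × 297 mm
A5: ⌊297/2⌋ × 210 = 148 × 210 mm
A6: ⌊210/2⌋ × 148 = 105 × 148 mm

105 × 148 mm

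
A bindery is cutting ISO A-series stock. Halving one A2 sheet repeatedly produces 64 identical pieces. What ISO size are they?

64 = 2^6, so 6 halving steps.
A2 → A3 → … → A8 after 6 steps.

A8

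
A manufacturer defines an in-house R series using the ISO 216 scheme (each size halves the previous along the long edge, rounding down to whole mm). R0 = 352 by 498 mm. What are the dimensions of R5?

R1: ⌊498/2⌋ × 352 = 249 × 352 mm
R2: ⌊352/2⌋ × 249 = 176 × 249 mm
R3: ⌊249/2⌋ × 176 = 124 × 176 mm
R4: ⌊176/2⌋ × 124 = 88 × 124 mm
R5: ⌊124/2⌋ × 88 = 62 × 88 mm

62 × 88 mm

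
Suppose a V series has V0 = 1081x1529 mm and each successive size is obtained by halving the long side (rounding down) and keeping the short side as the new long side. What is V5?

191 × 270 mm

V1: ⌊1529/2⌋ × 1081 = 764 × 1081 mm
V2: ⌊1081/2⌋ × 764 = 540 × 764 mm
V3: ⌊764/2⌋ × 540 = 382 × 540 mm
V4: ⌊540/2⌋ × 382 = 270 × 382 mm
V5: ⌊382/2⌋ × 270 = 191 × 270 mm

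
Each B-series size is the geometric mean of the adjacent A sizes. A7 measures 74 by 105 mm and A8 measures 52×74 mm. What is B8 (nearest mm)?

62 × 88 mm

Short side: √(74 · 52) = √3848 ≈ 62.0 → 62 mm
Long side: √(105 · 74) = √7770 ≈ 88.1 → 88 mm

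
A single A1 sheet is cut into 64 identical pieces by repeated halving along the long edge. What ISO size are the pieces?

A7

64 = 2^6, so 6 halving steps.
A1 → A2 → … → A7 after 6 steps.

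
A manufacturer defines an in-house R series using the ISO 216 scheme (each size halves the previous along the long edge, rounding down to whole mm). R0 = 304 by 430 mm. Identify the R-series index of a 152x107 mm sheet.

R0: 304 × 430 mm
R1: 215 × 304 mm
R2: 152 × 215 mm
R3: 107 × 152 mm
R4: 76 × 107 mm
→ matches R3.

R3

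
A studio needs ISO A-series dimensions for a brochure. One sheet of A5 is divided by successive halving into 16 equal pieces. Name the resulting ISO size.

A9

16 = 2^4, so 4 halving steps.
A5 → A6 → … → A9 after 4 steps.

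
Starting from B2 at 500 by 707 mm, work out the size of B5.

B3: ⌊707/2⌋ × 500 = 353 × 500 mm
B4: ⌊500/2⌋ × 353 = 250 × 353 mm
B5: ⌊353/2⌋ × 250 = 176 × 250 mm

176 × 250 mm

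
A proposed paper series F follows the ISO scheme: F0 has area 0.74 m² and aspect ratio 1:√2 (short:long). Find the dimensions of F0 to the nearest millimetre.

Let the short side be w mm. Then w · w√2 = 0.74 m² = 740,000 mm².
w² = 740,000/√2, so w ≈ 723.4 mm; long side = w√2 ≈ 1023.0 mm.

723 × 1023 mm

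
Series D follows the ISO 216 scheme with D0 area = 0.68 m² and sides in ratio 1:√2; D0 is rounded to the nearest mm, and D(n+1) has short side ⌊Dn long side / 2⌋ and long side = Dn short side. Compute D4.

173 × 245 mm

Let D0's short side be w mm. w · w√2 = 0.68 m² = 680,000 mm², so w ≈ 693.4 mm and w√2 ≈ 980.6 mm → D0 = 693 × 981 mm.
D1: ⌊981/2⌋ × 693 = 490 × 693 mm
D2: ⌊693/2⌋ × 490 = 346 × 490 mm
D3: ⌊490/2⌋ × 346 = 245 × 346 mm
D4: ⌊346/2⌋ × 245 = 173 × 245 mm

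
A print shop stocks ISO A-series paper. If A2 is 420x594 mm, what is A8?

A3: ⌊594/2⌋ × 420 = 297 × 420 mm
A4: ⌊420/2⌋ × 297 = 210 × 297 mm
A5: ⌊297/2⌋ × 210 = 148 × 210 mm
A6: ⌊210/2⌋ × 148 = 105 × 148 mm
A7: ⌊148/2⌋ × 105 = 74 × 105 mm
A8: ⌊105/2⌋ × 74 = 52 × 74 mm

52 × 74 mm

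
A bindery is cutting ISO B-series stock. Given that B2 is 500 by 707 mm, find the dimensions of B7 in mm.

88 × 125 mm

B3: ⌊707/2⌋ × 500 = 353 × 500 mm
B4: ⌊500/2⌋ × 353 = 250 × 353 mm
B5: ⌊353/2⌋ × 250 = 176 × 250 mm
B6: ⌊250/2⌋ × 176 = 125 × 176 mm
B7: ⌊176/2⌋ × 125 = 88 × 125 mm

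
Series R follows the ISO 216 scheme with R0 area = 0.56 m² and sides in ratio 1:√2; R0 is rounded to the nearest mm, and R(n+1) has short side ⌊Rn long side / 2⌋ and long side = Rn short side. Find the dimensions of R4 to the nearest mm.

Let R0's short side be w mm. w · w√2 = 0.56 m² = 560,000 mm², so w ≈ 629.3 mm and w√2 ≈ 889.9 mm → R0 = 629 × 890 mm.
R1: ⌊890/2⌋ × 629 = 445 × 629 mm
R2: ⌊629/2⌋ × 445 = 314 × 445 mm
R3: ⌊445/2⌋ × 314 = 222 × 314 mm
R4: ⌊314/2⌋ × 222 = 157 × 222 mm

157 × 222 mm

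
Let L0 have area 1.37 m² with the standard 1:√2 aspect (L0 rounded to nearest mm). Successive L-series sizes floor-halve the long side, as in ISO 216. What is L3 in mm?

348 × 492 mm

Let L0's short side be w mm. w · w√2 = 1.37 m² = 1,370,000 mm², so w ≈ 984.2 mm and w√2 ≈ 1391.9 mm → L0 = 984 × 1392 mm.
L1: ⌊1392/2⌋ × 984 = 696 × 984 mm
L2: ⌊984/2⌋ × 696 = 492 × 696 mm
L3: ⌊696/2⌋ × 492 = 348 × 492 mm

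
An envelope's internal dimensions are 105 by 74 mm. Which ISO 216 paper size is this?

Aspect ratio 105/74 ≈ 1.419 — close to the ISO √2 ≈ 1.414.
In the A-series (A0 area = 1 m²): A7 = 74 × 105 mm.

A7 (74 × 105 mm)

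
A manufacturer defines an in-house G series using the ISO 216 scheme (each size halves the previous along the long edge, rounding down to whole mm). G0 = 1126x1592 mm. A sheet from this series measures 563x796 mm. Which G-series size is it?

G2

G0: 1126 × 1592 mm
G1: 796 × 1126 mm
G2: 563 × 796 mm
G3: 398 × 563 mm
→ matches G2.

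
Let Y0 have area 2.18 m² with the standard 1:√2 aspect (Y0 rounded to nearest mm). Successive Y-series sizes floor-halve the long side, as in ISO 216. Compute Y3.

439 × 621 mm

Let Y0's short side be w mm. w · w√2 = 2.18 m² = 2,180,000 mm², so w ≈ 1241.6 mm and w√2 ≈ 1755.8 mm → Y0 = 1242 × 1756 mm.
Y1: ⌊1756/2⌋ × 1242 = 878 × 1242 mm
Y2: ⌊1242/2⌋ × 878 = 621 × 878 mm
Y3: ⌊878/2⌋ × 621 = 439 × 621 mm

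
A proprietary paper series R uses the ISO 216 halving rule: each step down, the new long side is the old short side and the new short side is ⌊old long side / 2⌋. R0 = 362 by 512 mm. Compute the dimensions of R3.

R1: ⌊512/2⌋ × 362 = 256 × 362 mm
R2: ⌊362/2⌋ × 256 = 181 × 256 mm
R3: ⌊256/2⌋ × 181 = 128 × 181 mm

128 × 181 mm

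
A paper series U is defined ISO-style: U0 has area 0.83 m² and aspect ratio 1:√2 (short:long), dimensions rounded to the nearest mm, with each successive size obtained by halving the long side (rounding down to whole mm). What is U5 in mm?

Let U0's short side be w mm. w · w√2 = 0.83 m² = 830,000 mm², so w ≈ 766.1 mm and w√2 ≈ 1083.4 mm → U0 = 766 × 1083 mm.
U1: ⌊1083/2⌋ × 766 = 541 × 766 mm
U2: ⌊766/2⌋ × 541 = 383 × 541 mm
U3: ⌊541/2⌋ × 383 = 270 × 383 mm
U4: ⌊383/2⌋ × 270 = 191 × 270 mm
U5: ⌊270/2⌋ × 191 = 135 × 191 mm

135 × 191 mm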